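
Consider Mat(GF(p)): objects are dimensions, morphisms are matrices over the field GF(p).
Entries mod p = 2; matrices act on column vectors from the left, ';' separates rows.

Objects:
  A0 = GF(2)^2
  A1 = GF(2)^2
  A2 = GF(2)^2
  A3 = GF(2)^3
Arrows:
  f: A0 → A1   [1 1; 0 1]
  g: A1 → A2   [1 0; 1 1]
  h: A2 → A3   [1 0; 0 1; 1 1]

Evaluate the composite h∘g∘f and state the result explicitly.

Answer: [1 1; 1 0; 0 1]

Work:
  e0=⟨1,0⟩ f→⟨1,0⟩ g→⟨1,1⟩ h→⟨1,1,0⟩
  e1=⟨0,1⟩ f→⟨1,1⟩ g→⟨1,0⟩ h→⟨1,0,1⟩
composite: [1 1; 1 0; 0 1]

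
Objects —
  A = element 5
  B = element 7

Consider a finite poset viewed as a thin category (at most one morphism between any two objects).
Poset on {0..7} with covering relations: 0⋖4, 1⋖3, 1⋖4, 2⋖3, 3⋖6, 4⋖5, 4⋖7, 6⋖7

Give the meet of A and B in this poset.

Common predecessors of 5,7: {0,1,4}
  0 ≤ 4
  1 ≤ 4
  4 ≤ 4
glb = 4

Answer: A∧B = 4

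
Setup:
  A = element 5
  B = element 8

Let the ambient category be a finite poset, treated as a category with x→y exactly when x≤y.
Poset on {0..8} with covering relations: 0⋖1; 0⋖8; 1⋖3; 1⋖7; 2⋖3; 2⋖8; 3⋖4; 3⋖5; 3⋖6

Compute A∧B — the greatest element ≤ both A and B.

Answer: NO MEET EXISTS

Work:
Lower bounds of A=5 and B=8: {0,2}
  maximal lower bounds 0 and 2 are incomparable: neither 0<=2 nor 2<=0
→ no greatest lower bound exists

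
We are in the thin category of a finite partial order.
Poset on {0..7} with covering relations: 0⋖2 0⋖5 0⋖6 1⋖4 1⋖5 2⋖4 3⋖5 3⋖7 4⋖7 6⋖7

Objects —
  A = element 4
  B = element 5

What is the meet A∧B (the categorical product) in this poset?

Common predecessors of 4,5: {0,1}
  maximal lower bounds 0 and 1 are incomparable: neither 0<=1 nor 1<=0
→ no greatest lower bound exists

Answer: NO MEET EXISTS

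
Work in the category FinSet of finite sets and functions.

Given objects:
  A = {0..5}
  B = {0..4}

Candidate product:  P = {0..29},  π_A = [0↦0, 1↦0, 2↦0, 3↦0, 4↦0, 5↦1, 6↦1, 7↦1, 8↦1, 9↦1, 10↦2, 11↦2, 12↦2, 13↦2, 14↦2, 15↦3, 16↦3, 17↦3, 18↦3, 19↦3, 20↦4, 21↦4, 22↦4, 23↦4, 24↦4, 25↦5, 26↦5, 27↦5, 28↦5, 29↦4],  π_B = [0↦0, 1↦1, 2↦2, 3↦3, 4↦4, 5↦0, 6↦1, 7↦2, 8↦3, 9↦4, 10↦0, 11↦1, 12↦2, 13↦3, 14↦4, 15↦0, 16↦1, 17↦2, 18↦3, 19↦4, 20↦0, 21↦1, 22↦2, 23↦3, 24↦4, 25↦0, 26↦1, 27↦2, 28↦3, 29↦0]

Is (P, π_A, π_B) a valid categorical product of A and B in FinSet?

|A|·|B| = 6·5 = 30;  |P| = 30
Check the pairing map k ↦ (π_A(k), π_B(k)):
  0 ↦ (0,0)
  1 ↦ (0,1)
  2 ↦ (0,2)
  3 ↦ (0,3)
  4 ↦ (0,4)
  5 ↦ (1,0)
  6 ↦ (1,1)
  7 ↦ (1,2)
  8 ↦ (1,3)
  9 ↦ (1,4)
  10 ↦ (2,0)
  11 ↦ (2,1)
  12 ↦ (2,2)
  13 ↦ (2,3)
  14 ↦ (2,4)
  15 ↦ (3,0)
  16 ↦ (3,1)
  17 ↦ (3,2)
  18 ↦ (3,3)
  19 ↦ (3,4)
  20 ↦ (4,0)
  21 ↦ (4,1)
  22 ↦ (4,2)
  23 ↦ (4,3)
  24 ↦ (4,4)
  25 ↦ (5,0)
  26 ↦ (5,1)
  27 ↦ (5,2)
  28 ↦ (5,3)
  29 ↦ (4,0)  ✗ repeats pair of k=20
distinct pairs in image: 29 / 30 needed
  → (4,0) hit at k=20 and k=29

Answer: NOT A VALID PRODUCT — duplicate pair at indices 20,29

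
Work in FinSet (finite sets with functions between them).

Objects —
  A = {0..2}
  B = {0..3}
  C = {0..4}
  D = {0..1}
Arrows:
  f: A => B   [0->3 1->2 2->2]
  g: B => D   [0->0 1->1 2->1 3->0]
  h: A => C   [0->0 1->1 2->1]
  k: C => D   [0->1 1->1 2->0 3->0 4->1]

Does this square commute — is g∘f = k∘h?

Answer: DOES NOT COMMUTE

Work:
1) trace f;g:
  0 f=>3 g=>0
  1 f=>2 g=>1
  2 f=>2 g=>1
  ⟦path⟧₁ = [0->0 1->1 2->1]
2) trace h;k:
  0 h=>0 k=>1
  1 h=>1 k=>1
  2 h=>1 k=>1
  ⟦path⟧₂ = [0->1 1->1 2->1]
Equal? distinct morphisms ✗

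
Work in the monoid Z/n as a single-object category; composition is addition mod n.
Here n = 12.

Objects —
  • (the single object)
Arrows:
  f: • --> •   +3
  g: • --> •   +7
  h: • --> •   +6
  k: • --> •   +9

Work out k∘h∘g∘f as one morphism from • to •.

  0 +3≡3 +7≡10 +6≡4 +9≡1  (mod 12)
result: +1

Answer: +1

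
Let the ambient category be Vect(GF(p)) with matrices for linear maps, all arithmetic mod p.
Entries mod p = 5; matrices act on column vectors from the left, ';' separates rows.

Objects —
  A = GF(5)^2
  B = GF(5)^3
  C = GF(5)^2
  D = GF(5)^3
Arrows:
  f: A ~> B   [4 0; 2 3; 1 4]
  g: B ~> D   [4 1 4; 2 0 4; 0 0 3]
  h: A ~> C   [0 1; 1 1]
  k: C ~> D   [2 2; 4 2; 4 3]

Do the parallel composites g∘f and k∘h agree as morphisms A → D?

Along f;g (path 1):
  e0=⟨1,0⟩ f~>⟨4,2,1⟩ g~>⟨2,2,3⟩
  e1=⟨0,1⟩ f~>⟨0,3,4⟩ g~>⟨4,1,2⟩
  result₁ = [2 4; 2 1; 3 2]
Along h;k (path 2):
  e0=⟨1,0⟩ h~>⟨0,1⟩ k~>⟨2,2,3⟩
  e1=⟨0,1⟩ h~>⟨1,1⟩ k~>⟨4,1,2⟩
  result₂ = [2 4; 2 1; 3 2]
Equal? YES — commutes

Answer: COMMUTES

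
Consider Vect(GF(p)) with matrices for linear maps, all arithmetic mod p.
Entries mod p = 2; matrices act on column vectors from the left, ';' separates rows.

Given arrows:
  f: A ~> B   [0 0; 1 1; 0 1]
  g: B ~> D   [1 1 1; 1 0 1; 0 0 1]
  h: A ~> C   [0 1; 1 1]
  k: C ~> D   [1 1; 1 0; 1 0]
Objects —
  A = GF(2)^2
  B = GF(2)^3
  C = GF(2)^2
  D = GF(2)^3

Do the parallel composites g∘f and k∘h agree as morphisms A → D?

Answer: COMMUTES

Trace:
1) trace f;g:
  e0=[1,0] f~>[0,1,0] g~>[1,0,0]
  e1=[0,1] f~>[0,1,1] g~>[0,1,1]
  result₁ = [1 0; 0 1; 0 1]
2) trace h;k:
  e0=[1,0] h~>[0,1] k~>[1,0,0]
  e1=[0,1] h~>[1,1] k~>[0,1,1]
  result₂ = [1 0; 0 1; 0 1]
Equal? YES — commutes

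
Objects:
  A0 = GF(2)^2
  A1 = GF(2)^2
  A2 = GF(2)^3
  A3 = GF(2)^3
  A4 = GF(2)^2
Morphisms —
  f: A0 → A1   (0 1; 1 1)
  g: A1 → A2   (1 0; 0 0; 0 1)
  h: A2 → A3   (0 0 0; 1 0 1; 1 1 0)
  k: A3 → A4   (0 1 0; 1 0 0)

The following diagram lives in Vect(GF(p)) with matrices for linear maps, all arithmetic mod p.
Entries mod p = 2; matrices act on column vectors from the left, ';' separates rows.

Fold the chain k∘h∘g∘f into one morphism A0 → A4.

  e0=⟨1,0⟩ f→⟨0,1⟩ g→⟨0,0,1⟩ h→⟨0,1,0⟩ k→⟨1,0⟩
  e1=⟨0,1⟩ f→⟨1,1⟩ g→⟨1,0,1⟩ h→⟨0,0,1⟩ k→⟨0,0⟩
result: (1 0; 0 0)

Answer: (1 0; 0 0)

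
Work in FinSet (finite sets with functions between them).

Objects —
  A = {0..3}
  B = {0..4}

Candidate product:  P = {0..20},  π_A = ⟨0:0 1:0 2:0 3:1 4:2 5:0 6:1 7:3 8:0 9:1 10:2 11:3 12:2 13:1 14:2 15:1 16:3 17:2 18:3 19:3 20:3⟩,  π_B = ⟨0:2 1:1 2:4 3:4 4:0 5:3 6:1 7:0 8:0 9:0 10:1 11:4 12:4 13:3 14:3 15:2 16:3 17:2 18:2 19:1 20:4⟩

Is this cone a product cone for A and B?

|A|·|B| = 4·5 = 20;  |P| = 21
  → cardinalities differ; no bijection possible.

Answer: NOT A VALID PRODUCT — |P|=21 ≠ |A|·|B|=20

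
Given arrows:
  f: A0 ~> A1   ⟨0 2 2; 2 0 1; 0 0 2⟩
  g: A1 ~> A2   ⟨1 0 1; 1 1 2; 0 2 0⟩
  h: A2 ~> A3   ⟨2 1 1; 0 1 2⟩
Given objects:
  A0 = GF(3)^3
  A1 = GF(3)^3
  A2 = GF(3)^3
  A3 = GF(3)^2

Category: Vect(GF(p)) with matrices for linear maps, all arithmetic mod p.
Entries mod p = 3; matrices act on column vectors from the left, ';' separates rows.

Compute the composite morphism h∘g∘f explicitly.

  e0=(1,0,0) f~>(0,2,0) g~>(0,2,1) h~>(0,1)
  e1=(0,1,0) f~>(2,0,0) g~>(2,2,0) h~>(0,2)
  e2=(0,0,1) f~>(2,1,2) g~>(1,1,2) h~>(2,2)
result: ⟨0 0 2; 1 2 2⟩

Answer: ⟨0 0 2; 1 2 2⟩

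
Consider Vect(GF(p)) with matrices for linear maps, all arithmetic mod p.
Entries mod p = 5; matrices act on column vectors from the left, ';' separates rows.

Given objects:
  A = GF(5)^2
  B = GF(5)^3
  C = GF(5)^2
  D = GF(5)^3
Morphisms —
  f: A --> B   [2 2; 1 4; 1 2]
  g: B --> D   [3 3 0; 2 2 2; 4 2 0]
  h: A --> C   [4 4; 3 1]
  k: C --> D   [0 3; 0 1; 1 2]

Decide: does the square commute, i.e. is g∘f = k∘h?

Path 1 = f;g:
  e0=[1,0] f-->[2,1,1] g-->[4,3,0]
  e1=[0,1] f-->[2,4,2] g-->[3,1,1]
  composite₁ = [4 3; 3 1; 0 1]
Path 2 = h;k:
  e0=[1,0] h-->[4,3] k-->[4,3,0]
  e1=[0,1] h-->[4,1] k-->[3,1,1]
  composite₂ = [4 3; 3 1; 0 1]
Equal? same morphism ✓

Answer: COMMUTES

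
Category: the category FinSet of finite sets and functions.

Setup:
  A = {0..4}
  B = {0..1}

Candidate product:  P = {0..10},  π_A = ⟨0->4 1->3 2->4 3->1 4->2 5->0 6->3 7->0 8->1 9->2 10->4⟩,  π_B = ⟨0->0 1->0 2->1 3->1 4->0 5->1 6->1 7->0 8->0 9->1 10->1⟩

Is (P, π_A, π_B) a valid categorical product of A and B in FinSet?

|A|·|B| = 5·2 = 10;  |P| = 11
  → cardinalities differ; no bijection possible.

Answer: NOT A VALID PRODUCT — |P|=11 ≠ |A|·|B|=10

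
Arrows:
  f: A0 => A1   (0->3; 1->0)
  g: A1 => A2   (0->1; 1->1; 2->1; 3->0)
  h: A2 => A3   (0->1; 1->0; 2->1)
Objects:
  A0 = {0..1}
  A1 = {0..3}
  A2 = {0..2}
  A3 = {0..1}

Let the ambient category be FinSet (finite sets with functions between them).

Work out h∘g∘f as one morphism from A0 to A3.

  0 f=>3 g=>0 h=>1
  1 f=>0 g=>1 h=>0
composite: (0->1; 1->0)

Answer: (0->1; 1->0)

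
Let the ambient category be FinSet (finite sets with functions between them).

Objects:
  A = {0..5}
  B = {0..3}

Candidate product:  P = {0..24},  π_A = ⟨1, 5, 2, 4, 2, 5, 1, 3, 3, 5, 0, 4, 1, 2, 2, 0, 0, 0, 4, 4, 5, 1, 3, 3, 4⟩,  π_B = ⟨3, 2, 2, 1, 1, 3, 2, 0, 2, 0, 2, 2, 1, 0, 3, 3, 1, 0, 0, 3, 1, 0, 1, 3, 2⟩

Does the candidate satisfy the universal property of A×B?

Answer: NOT A VALID PRODUCT — |P|=25 ≠ |A|·|B|=24

Trace:
|A|·|B| = 6·4 = 24;  |P| = 25
  → cardinalities differ; no bijection possible.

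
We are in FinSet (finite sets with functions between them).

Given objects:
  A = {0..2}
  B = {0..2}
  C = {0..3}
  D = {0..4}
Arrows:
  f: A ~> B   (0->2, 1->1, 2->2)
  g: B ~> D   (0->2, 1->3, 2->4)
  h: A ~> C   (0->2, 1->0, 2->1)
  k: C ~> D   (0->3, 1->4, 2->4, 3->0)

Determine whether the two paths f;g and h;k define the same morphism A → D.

Answer: COMMUTES

Derivation:
1) trace f;g:
  0 f~>2 g~>4
  1 f~>1 g~>3
  2 f~>2 g~>4
  ⟦path⟧₁ = (0->4, 1->3, 2->4)
2) trace h;k:
  0 h~>2 k~>4
  1 h~>0 k~>3
  2 h~>1 k~>4
  ⟦path⟧₂ = (0->4, 1->3, 2->4)
Equal? YES — commutes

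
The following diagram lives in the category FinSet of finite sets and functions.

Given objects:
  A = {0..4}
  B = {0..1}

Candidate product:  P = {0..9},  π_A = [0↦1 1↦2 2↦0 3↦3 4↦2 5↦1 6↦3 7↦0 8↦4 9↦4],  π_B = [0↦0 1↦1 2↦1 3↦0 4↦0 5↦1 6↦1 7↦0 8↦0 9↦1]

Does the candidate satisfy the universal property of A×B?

|A|·|B| = 5·2 = 10;  |P| = 10
Check the pairing map k ↦ (π_A(k), π_B(k)):
  0 ↦ (1,0)
  1 ↦ (2,1)
  2 ↦ (0,1)
  3 ↦ (3,0)
  4 ↦ (2,0)
  5 ↦ (1,1)
  6 ↦ (3,1)
  7 ↦ (0,0)
  8 ↦ (4,0)
  9 ↦ (4,1)
distinct pairs in image: 10 / 10 needed
  → bijection onto A×B; projections well-typed.

Answer: VALID PRODUCT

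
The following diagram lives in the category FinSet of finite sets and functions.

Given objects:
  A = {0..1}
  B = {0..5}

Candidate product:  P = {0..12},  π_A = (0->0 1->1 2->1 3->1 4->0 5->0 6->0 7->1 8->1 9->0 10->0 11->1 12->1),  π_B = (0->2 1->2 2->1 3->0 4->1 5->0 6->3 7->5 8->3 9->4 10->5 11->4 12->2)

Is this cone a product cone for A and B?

|A|·|B| = 2·6 = 12;  |P| = 13
  → cardinalities differ; no bijection possible.

Answer: NOT A VALID PRODUCT — |P|=13 ≠ |A|·|B|=12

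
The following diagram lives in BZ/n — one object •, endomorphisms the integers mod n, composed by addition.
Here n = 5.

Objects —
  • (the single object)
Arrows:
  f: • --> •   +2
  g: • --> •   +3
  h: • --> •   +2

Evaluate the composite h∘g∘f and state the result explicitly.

Answer: +2

Trace:
  0 +2≡2 +3≡0 +2≡2  (mod 5)
result: +2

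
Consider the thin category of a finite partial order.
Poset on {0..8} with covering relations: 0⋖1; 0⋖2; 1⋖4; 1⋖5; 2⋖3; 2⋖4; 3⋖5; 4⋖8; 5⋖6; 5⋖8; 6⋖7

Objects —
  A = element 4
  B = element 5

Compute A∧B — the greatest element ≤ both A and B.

Common predecessors of 4,5: {0,1,2}
  maximal lower bounds 1 and 2 are incomparable: neither 1≤2 nor 2≤1
→ no greatest lower bound exists

Answer: NO MEET EXISTS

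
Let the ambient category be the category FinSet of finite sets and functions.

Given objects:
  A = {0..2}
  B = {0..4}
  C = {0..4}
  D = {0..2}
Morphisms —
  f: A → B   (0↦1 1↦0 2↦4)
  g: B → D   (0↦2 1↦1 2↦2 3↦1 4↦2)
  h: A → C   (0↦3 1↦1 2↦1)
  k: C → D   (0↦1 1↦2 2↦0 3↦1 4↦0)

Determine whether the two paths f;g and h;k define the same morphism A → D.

Path 1 = f;g:
  0 f→1 g→1
  1 f→0 g→2
  2 f→4 g→2
  ⟦path⟧₁ = (0↦1 1↦2 2↦2)
Path 2 = h;k:
  0 h→3 k→1
  1 h→1 k→2
  2 h→1 k→2
  ⟦path⟧₂ = (0↦1 1↦2 2↦2)
Equal? YES — commutes

Answer: COMMUTES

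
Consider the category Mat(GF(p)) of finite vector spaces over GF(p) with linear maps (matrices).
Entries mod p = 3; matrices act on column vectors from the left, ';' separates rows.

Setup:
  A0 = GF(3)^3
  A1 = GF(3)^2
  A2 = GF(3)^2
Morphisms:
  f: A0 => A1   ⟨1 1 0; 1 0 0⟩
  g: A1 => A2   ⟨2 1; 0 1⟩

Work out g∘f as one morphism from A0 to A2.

  e0=(1,0,0) f=>(1,1) g=>(0,1)
  e1=(0,1,0) f=>(1,0) g=>(2,0)
  e2=(0,0,1) f=>(0,0) g=>(0,0)
result: ⟨0 2 0; 1 0 0⟩

Answer: ⟨0 2 0; 1 0 0⟩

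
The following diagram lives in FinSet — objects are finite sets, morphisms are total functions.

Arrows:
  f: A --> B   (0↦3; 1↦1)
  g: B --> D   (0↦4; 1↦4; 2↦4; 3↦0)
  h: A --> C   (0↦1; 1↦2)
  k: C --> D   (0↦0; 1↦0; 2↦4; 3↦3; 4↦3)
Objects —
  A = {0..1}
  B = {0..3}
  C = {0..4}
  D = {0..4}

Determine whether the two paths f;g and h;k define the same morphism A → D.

Path 1 = f;g:
  0 f-->3 g-->0
  1 f-->1 g-->4
  ⟦path⟧₁ = (0↦0; 1↦4)
Path 2 = h;k:
  0 h-->1 k-->0
  1 h-->2 k-->4
  ⟦path⟧₂ = (0↦0; 1↦4)
Equal? same morphism ✓

Answer: COMMUTES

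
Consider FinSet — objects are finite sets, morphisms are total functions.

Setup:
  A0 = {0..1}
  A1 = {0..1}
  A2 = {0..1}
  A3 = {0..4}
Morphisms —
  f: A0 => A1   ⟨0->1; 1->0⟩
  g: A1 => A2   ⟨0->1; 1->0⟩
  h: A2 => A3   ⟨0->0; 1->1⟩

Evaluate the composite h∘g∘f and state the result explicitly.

Answer: ⟨0->0; 1->1⟩

Work:
  0 f=>1 g=>0 h=>0
  1 f=>0 g=>1 h=>1
⟦path⟧: ⟨0->0; 1->1⟩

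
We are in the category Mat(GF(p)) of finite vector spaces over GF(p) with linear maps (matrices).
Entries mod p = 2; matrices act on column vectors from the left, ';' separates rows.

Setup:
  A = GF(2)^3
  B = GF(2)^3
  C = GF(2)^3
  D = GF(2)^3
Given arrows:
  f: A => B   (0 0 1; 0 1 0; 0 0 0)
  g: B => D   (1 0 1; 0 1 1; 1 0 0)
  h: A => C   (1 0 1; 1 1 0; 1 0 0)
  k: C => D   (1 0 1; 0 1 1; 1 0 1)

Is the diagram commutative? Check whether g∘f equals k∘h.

1) trace f;g:
  e0=⟨1,0,0⟩ f=>⟨0,0,0⟩ g=>⟨0,0,0⟩
  e1=⟨0,1,0⟩ f=>⟨0,1,0⟩ g=>⟨0,1,0⟩
  e2=⟨0,0,1⟩ f=>⟨1,0,0⟩ g=>⟨1,0,1⟩
  ⟦path⟧₁ = (0 0 1; 0 1 0; 0 0 1)
2) trace h;k:
  e0=⟨1,0,0⟩ h=>⟨1,1,1⟩ k=>⟨0,0,0⟩
  e1=⟨0,1,0⟩ h=>⟨0,1,0⟩ k=>⟨0,1,0⟩
  e2=⟨0,0,1⟩ h=>⟨1,0,0⟩ k=>⟨1,0,1⟩
  ⟦path⟧₂ = (0 0 1; 0 1 0; 0 0 1)
Equal? YES — commutes

Answer: COMMUTES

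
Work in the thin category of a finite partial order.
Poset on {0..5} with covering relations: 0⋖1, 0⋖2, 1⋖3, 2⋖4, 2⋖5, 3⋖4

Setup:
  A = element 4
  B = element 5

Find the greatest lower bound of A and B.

Common predecessors of 4,5: {0,2}
  0 ⊑ 2
  2 ⊑ 2
glb = 2

Answer: A∧B = 2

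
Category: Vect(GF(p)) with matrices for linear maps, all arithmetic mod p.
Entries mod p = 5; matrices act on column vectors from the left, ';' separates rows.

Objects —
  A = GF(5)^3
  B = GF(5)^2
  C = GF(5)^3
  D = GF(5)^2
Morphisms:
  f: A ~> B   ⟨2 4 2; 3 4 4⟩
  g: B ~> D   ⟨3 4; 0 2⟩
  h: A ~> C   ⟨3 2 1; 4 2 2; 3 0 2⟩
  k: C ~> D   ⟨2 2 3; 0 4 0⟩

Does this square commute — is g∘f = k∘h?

Along f;g (path 1):
  e0=(1,0,0) f~>(2,3) g~>(3,1)
  e1=(0,1,0) f~>(4,4) g~>(3,3)
  e2=(0,0,1) f~>(2,4) g~>(2,3)
  result₁ = ⟨3 3 2; 1 3 3⟩
Along h;k (path 2):
  e0=(1,0,0) h~>(3,4,3) k~>(3,1)
  e1=(0,1,0) h~>(2,2,0) k~>(3,3)
  e2=(0,0,1) h~>(1,2,2) k~>(2,3)
  result₂ = ⟨3 3 2; 1 3 3⟩
Equal? equal; square commutes

Answer: COMMUTES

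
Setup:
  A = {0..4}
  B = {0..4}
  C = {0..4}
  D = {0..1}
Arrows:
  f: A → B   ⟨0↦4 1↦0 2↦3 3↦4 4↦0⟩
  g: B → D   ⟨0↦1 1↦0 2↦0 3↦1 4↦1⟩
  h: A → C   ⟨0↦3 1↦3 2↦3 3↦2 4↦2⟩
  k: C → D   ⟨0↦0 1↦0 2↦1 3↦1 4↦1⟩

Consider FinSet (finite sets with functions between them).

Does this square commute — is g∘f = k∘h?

Path 1 = f;g:
  0 f→4 g→1
  1 f→0 g→1
  2 f→3 g→1
  3 f→4 g→1
  4 f→0 g→1
  ⟦path⟧₁ = ⟨0↦1 1↦1 2↦1 3↦1 4↦1⟩
Path 2 = h;k:
  0 h→3 k→1
  1 h→3 k→1
  2 h→3 k→1
  3 h→2 k→1
  4 h→2 k→1
  ⟦path⟧₂ = ⟨0↦1 1↦1 2↦1 3↦1 4↦1⟩
Equal? same morphism ✓

Answer: COMMUTES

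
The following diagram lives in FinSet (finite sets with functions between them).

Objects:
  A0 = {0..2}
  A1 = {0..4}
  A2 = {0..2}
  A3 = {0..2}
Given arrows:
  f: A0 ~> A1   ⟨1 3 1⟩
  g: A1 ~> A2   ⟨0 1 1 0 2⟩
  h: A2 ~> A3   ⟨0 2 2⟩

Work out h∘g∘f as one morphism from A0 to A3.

  0 f~>1 g~>1 h~>2
  1 f~>3 g~>0 h~>0
  2 f~>1 g~>1 h~>2
result: ⟨2 0 2⟩

Answer: ⟨2 0 2⟩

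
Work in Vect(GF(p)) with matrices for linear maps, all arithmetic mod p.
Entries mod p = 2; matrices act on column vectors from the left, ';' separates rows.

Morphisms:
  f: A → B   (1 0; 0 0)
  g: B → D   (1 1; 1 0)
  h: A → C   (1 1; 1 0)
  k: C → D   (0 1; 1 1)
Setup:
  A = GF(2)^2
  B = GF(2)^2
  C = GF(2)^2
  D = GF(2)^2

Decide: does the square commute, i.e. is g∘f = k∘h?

Answer: DOES NOT COMMUTE

Work:
Along f;g (path 1):
  e0=[1,0] f→[1,0] g→[1,1]
  e1=[0,1] f→[0,0] g→[0,0]
  ⟦path⟧₁ = (1 0; 1 0)
Along h;k (path 2):
  e0=[1,0] h→[1,1] k→[1,0]
  e1=[0,1] h→[1,0] k→[0,1]
  ⟦path⟧₂ = (1 0; 0 1)
Equal? NO — does not commute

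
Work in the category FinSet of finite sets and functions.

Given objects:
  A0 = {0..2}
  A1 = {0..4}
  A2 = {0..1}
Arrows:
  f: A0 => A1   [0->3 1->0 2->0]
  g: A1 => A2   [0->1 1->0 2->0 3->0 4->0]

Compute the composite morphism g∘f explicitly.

Answer: [0->0 1->1 2->1]

Trace:
  0 f=>3 g=>0
  1 f=>0 g=>1
  2 f=>0 g=>1
result: [0->0 1->1 2->1]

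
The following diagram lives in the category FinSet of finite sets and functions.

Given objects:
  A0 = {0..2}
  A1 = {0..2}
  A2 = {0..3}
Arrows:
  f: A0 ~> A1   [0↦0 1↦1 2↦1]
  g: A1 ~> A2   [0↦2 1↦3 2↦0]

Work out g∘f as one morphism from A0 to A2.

  0 f~>0 g~>2
  1 f~>1 g~>3
  2 f~>1 g~>3
composite: [0↦2 1↦3 2↦3]

Answer: [0↦2 1↦3 2↦3]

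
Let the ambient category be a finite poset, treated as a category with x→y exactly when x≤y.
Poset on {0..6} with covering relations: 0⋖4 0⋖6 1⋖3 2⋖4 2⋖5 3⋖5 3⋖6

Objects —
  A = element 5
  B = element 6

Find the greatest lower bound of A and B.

Common predecessors of 5,6: {1,3}
  1 ≤ 3
  3 ≤ 3
glb = 3

Answer: A∧B = 3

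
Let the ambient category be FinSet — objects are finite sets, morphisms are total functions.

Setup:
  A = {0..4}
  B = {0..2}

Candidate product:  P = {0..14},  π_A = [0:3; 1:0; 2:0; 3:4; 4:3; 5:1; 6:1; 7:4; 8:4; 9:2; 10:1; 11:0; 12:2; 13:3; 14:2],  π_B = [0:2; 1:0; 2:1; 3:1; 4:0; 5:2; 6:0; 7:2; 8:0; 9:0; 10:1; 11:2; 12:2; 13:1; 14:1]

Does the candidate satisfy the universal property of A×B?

Answer: VALID PRODUCT

Derivation:
|A|·|B| = 5·3 = 15;  |P| = 15
Check the pairing map k ↦ (π_A(k), π_B(k)):
  0 : (3,2)
  1 : (0,0)
  2 : (0,1)
  3 : (4,1)
  4 : (3,0)
  5 : (1,2)
  6 : (1,0)
  7 : (4,2)
  8 : (4,0)
  9 : (2,0)
  10 : (1,1)
  11 : (0,2)
  12 : (2,2)
  13 : (3,1)
  14 : (2,1)
distinct pairs in image: 15 / 15 needed
  → bijection onto A×B; projections well-typed.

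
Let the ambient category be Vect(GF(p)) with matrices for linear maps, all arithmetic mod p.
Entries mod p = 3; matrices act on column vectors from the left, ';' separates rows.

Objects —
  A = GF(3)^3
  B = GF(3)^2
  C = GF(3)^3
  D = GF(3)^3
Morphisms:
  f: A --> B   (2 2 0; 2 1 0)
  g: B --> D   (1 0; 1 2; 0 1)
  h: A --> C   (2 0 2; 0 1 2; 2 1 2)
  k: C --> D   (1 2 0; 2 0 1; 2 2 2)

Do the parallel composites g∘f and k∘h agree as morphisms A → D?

1) trace f;g:
  e0=(1,0,0) f-->(2,2) g-->(2,0,2)
  e1=(0,1,0) f-->(2,1) g-->(2,1,1)
  e2=(0,0,1) f-->(0,0) g-->(0,0,0)
  result₁ = (2 2 0; 0 1 0; 2 1 0)
2) trace h;k:
  e0=(1,0,0) h-->(2,0,2) k-->(2,0,2)
  e1=(0,1,0) h-->(0,1,1) k-->(2,1,1)
  e2=(0,0,1) h-->(2,2,2) k-->(0,0,0)
  result₂ = (2 2 0; 0 1 0; 2 1 0)
Equal? equal; square commutes

Answer: COMMUTES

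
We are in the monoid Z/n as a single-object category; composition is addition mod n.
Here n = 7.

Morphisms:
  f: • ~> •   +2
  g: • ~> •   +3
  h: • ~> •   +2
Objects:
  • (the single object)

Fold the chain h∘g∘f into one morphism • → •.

Answer: +0

Work:
  0 +2≡2 +3≡5 +2≡0  (mod 7)
result: +0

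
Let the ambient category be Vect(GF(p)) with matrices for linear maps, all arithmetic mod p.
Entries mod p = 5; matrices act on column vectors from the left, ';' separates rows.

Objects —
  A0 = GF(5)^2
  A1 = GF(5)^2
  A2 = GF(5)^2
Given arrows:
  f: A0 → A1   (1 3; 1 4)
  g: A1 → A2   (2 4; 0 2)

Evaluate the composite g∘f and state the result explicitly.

  e0=[1,0] f→[1,1] g→[1,2]
  e1=[0,1] f→[3,4] g→[2,3]
result: (1 2; 2 3)

Answer: (1 2; 2 3)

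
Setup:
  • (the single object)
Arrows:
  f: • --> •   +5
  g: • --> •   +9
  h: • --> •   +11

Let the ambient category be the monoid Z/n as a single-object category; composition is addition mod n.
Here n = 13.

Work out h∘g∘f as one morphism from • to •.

  0 +5≡5 +9≡1 +11≡12  (mod 13)
⟦path⟧: +12

Answer: +12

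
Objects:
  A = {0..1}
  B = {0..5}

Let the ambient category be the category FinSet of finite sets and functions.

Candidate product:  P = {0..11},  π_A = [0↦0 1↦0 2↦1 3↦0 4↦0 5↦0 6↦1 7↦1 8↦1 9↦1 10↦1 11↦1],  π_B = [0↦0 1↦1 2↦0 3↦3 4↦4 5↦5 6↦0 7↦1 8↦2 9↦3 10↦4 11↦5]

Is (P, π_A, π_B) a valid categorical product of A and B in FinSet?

|A|·|B| = 2·6 = 12;  |P| = 12
Check the pairing map k ↦ (π_A(k), π_B(k)):
  0 ↦ (0,0)
  1 ↦ (0,1)
  2 ↦ (1,0)
  3 ↦ (0,3)
  4 ↦ (0,4)
  5 ↦ (0,5)
  6 ↦ (1,0)  ✗ repeats pair of k=2
  7 ↦ (1,1)
  8 ↦ (1,2)
  9 ↦ (1,3)
  10 ↦ (1,4)
  11 ↦ (1,5)
distinct pairs in image: 11 / 12 needed
  → (1,0) hit at k=2 and k=6

Answer: NOT A VALID PRODUCT — duplicate pair at indices 6,2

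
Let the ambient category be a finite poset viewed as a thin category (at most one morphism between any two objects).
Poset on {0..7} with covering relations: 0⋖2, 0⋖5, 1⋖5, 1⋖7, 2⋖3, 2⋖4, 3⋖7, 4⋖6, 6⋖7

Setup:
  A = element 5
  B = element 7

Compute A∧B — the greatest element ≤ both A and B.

Answer: NO MEET EXISTS

Derivation:
Common predecessors of 5,7: {0,1}
  maximal lower bounds 0 and 1 are incomparable: neither 0≤1 nor 1≤0
→ no greatest lower bound exists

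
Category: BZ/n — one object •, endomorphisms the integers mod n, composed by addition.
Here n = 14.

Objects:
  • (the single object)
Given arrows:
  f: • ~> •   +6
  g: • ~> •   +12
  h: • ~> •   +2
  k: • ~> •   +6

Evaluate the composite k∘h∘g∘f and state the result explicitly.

Answer: +12

Work:
  0 +6≡6 +12≡4 +2≡6 +6≡12  (mod 14)
result: +12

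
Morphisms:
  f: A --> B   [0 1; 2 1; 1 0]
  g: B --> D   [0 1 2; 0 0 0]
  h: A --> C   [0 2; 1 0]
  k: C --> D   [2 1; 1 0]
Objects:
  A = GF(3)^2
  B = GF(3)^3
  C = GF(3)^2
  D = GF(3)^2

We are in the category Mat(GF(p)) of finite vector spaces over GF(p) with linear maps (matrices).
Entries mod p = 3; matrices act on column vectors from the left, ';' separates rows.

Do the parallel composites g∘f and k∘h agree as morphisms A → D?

Answer: DOES NOT COMMUTE

Work:
Along f;g (path 1):
  e0=⟨1,0⟩ f-->⟨0,2,1⟩ g-->⟨1,0⟩
  e1=⟨0,1⟩ f-->⟨1,1,0⟩ g-->⟨1,0⟩
  composite₁ = [1 1; 0 0]
Along h;k (path 2):
  e0=⟨1,0⟩ h-->⟨0,1⟩ k-->⟨1,0⟩
  e1=⟨0,1⟩ h-->⟨2,0⟩ k-->⟨1,2⟩
  composite₂ = [1 1; 0 2]
Equal? differ; not commutative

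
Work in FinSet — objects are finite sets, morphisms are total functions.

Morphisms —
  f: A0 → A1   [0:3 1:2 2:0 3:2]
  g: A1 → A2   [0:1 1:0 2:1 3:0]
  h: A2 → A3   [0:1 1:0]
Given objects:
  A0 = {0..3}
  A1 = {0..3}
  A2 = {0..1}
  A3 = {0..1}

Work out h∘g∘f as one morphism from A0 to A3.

Answer: [0:1 1:0 2:0 3:0]

Work:
  0 f→3 g→0 h→1
  1 f→2 g→1 h→0
  2 f→0 g→1 h→0
  3 f→2 g→1 h→0
⟦path⟧: [0:1 1:0 2:0 3:0]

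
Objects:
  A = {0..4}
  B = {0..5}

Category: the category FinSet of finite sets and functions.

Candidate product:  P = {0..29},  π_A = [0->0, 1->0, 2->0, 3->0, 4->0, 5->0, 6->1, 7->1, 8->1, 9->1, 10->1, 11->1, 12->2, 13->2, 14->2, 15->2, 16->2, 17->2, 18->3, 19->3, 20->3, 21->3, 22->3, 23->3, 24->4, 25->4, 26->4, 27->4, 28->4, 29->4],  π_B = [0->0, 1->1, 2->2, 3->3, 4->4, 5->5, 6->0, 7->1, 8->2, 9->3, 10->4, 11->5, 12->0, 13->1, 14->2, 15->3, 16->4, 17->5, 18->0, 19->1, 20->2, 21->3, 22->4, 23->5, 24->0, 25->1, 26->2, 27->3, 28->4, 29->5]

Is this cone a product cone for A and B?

Answer: VALID PRODUCT

Work:
|A|·|B| = 5·6 = 30;  |P| = 30
Check the pairing map k ↦ (π_A(k), π_B(k)):
  0 -> (0,0)
  1 -> (0,1)
  2 -> (0,2)
  3 -> (0,3)
  4 -> (0,4)
  5 -> (0,5)
  6 -> (1,0)
  7 -> (1,1)
  8 -> (1,2)
  9 -> (1,3)
  10 -> (1,4)
  11 -> (1,5)
  12 -> (2,0)
  13 -> (2,1)
  14 -> (2,2)
  15 -> (2,3)
  16 -> (2,4)
  17 -> (2,5)
  18 -> (3,0)
  19 -> (3,1)
  20 -> (3,2)
  21 -> (3,3)
  22 -> (3,4)
  23 -> (3,5)
  24 -> (4,0)
  25 -> (4,1)
  26 -> (4,2)
  27 -> (4,3)
  28 -> (4,4)
  29 -> (4,5)
distinct pairs in image: 30 / 30 needed
  → bijection onto A×B; projections well-typed.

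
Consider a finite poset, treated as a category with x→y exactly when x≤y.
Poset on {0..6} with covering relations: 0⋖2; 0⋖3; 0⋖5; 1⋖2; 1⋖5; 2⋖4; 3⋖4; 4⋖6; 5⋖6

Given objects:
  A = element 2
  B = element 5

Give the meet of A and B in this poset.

Lower bounds of A=2 and B=5: {0,1}
  maximal lower bounds 0 and 1 are incomparable: neither 0⊑1 nor 1⊑0
→ no greatest lower bound exists

Answer: NO MEET EXISTS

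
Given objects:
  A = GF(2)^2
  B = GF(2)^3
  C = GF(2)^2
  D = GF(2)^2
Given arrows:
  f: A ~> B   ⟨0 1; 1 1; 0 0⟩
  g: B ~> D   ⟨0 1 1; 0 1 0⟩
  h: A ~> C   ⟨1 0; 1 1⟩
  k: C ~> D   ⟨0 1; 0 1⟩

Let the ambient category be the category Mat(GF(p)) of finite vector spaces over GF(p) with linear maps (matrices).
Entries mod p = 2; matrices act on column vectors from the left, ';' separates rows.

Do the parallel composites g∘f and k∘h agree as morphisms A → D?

Answer: COMMUTES

Trace:
Path 1 = f;g:
  e0=⟨1,0⟩ f~>⟨0,1,0⟩ g~>⟨1,1⟩
  e1=⟨0,1⟩ f~>⟨1,1,0⟩ g~>⟨1,1⟩
  ⟦path⟧₁ = ⟨1 1; 1 1⟩
Path 2 = h;k:
  e0=⟨1,0⟩ h~>⟨1,1⟩ k~>⟨1,1⟩
  e1=⟨0,1⟩ h~>⟨0,1⟩ k~>⟨1,1⟩
  ⟦path⟧₂ = ⟨1 1; 1 1⟩
Equal? equal; square commutes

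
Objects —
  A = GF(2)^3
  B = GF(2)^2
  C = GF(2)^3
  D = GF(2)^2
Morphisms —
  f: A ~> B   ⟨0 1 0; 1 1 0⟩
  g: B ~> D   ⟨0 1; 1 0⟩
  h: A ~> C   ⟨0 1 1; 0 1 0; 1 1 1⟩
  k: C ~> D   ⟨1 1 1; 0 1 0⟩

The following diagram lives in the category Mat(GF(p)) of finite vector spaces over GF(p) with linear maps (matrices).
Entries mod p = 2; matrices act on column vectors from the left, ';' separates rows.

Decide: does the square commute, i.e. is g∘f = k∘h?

Answer: COMMUTES

Trace:
Along f;g (path 1):
  e0=⟨1,0,0⟩ f~>⟨0,1⟩ g~>⟨1,0⟩
  e1=⟨0,1,0⟩ f~>⟨1,1⟩ g~>⟨1,1⟩
  e2=⟨0,0,1⟩ f~>⟨0,0⟩ g~>⟨0,0⟩
  result₁ = ⟨1 1 0; 0 1 0⟩
Along h;k (path 2):
  e0=⟨1,0,0⟩ h~>⟨0,0,1⟩ k~>⟨1,0⟩
  e1=⟨0,1,0⟩ h~>⟨1,1,1⟩ k~>⟨1,1⟩
  e2=⟨0,0,1⟩ h~>⟨1,0,1⟩ k~>⟨0,0⟩
  result₂ = ⟨1 1 0; 0 1 0⟩
Equal? same morphism ✓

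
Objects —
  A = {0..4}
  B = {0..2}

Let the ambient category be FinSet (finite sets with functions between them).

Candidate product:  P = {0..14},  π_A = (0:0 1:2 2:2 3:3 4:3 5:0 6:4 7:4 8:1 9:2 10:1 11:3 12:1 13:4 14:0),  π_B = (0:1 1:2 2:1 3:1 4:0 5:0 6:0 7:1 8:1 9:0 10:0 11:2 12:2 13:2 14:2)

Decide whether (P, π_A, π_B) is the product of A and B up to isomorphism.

|A|·|B| = 5·3 = 15;  |P| = 15
Check the pairing map k ↦ (π_A(k), π_B(k)):
  0 : (0,1)
  1 : (2,2)
  2 : (2,1)
  3 : (3,1)
  4 : (3,0)
  5 : (0,0)
  6 : (4,0)
  7 : (4,1)
  8 : (1,1)
  9 : (2,0)
  10 : (1,0)
  11 : (3,2)
  12 : (1,2)
  13 : (4,2)
  14 : (0,2)
distinct pairs in image: 15 / 15 needed
  → bijection onto A×B; projections well-typed.

Answer: VALID PRODUCT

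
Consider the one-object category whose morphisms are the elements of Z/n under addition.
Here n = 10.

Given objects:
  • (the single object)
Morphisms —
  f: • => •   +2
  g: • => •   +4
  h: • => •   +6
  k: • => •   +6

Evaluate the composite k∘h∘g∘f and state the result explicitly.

  0 +2≡2 +4≡6 +6≡2 +6≡8  (mod 10)
composite: +8

Answer: +8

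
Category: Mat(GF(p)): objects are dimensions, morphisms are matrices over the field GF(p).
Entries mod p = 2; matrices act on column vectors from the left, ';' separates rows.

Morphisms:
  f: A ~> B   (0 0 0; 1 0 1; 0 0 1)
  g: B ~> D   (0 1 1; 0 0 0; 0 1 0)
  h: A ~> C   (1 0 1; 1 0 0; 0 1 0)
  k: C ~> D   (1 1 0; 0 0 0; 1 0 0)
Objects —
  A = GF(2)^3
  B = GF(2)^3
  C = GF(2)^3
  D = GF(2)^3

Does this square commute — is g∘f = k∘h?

Answer: DOES NOT COMMUTE

Work:
Path 1 = f;g:
  e0=(1,0,0) f~>(0,1,0) g~>(1,0,1)
  e1=(0,1,0) f~>(0,0,0) g~>(0,0,0)
  e2=(0,0,1) f~>(0,1,1) g~>(0,0,1)
  composite₁ = (1 0 0; 0 0 0; 1 0 1)
Path 2 = h;k:
  e0=(1,0,0) h~>(1,1,0) k~>(0,0,1)
  e1=(0,1,0) h~>(0,0,1) k~>(0,0,0)
  e2=(0,0,1) h~>(1,0,0) k~>(1,0,1)
  composite₂ = (0 0 1; 0 0 0; 1 0 1)
Equal? NO — does not commute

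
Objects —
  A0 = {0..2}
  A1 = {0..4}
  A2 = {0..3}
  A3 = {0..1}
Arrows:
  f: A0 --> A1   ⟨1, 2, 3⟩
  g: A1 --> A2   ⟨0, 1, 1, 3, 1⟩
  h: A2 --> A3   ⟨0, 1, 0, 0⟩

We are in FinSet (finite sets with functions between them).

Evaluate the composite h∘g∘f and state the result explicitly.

  0 f-->1 g-->1 h-->1
  1 f-->2 g-->1 h-->1
  2 f-->3 g-->3 h-->0
composite: ⟨1, 1, 0⟩

Answer: ⟨1, 1, 0⟩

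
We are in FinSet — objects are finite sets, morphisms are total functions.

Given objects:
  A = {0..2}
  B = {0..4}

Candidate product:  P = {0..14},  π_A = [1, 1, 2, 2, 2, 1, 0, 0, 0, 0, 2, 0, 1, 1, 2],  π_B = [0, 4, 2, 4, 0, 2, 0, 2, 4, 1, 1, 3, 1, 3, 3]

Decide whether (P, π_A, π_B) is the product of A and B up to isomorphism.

|A|·|B| = 3·5 = 15;  |P| = 15
Check the pairing map k ↦ (π_A(k), π_B(k)):
  0 ↦ (1,0)
  1 ↦ (1,4)
  2 ↦ (2,2)
  3 ↦ (2,4)
  4 ↦ (2,0)
  5 ↦ (1,2)
  6 ↦ (0,0)
  7 ↦ (0,2)
  8 ↦ (0,4)
  9 ↦ (0,1)
  10 ↦ (2,1)
  11 ↦ (0,3)
  12 ↦ (1,1)
  13 ↦ (1,3)
  14 ↦ (2,3)
distinct pairs in image: 15 / 15 needed
  → bijection onto A×B; projections well-typed.

Answer: VALID PRODUCT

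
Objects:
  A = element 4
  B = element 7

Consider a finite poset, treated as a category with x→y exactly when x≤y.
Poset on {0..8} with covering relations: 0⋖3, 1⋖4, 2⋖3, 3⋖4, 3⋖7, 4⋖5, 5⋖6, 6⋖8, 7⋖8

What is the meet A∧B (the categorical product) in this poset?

Common predecessors of 4,7: {0,2,3}
  0 <= 3
  2 <= 3
  3 <= 3
glb = 3

Answer: A∧B = 3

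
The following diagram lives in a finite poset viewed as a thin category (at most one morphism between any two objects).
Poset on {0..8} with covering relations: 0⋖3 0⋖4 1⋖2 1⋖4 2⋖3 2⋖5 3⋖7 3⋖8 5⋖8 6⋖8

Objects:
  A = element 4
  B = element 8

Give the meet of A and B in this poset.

Common predecessors of 4,8: {0,1}
  maximal lower bounds 0 and 1 are incomparable: neither 0<=1 nor 1<=0
→ no greatest lower bound exists

Answer: NO MEET EXISTS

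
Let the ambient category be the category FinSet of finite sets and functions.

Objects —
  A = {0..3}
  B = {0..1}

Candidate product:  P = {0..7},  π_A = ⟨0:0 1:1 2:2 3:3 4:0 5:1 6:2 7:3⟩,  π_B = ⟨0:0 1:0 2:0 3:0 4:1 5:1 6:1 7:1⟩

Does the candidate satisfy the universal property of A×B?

Answer: VALID PRODUCT

Derivation:
|A|·|B| = 4·2 = 8;  |P| = 8
Check the pairing map k ↦ (π_A(k), π_B(k)):
  0 : (0,0)
  1 : (1,0)
  2 : (2,0)
  3 : (3,0)
  4 : (0,1)
  5 : (1,1)
  6 : (2,1)
  7 : (3,1)
distinct pairs in image: 8 / 8 needed
  → bijection onto A×B; projections well-typed.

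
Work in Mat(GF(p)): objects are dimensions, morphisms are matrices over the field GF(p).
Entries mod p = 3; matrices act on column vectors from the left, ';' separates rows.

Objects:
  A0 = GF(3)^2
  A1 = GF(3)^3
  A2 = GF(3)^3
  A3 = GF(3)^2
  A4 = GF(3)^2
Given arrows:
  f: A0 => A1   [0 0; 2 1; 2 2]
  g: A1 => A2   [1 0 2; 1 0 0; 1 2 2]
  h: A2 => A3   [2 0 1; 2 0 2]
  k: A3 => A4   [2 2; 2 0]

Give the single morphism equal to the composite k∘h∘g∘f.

  e0=(1,0) f=>(0,2,2) g=>(1,0,2) h=>(1,0) k=>(2,2)
  e1=(0,1) f=>(0,1,2) g=>(1,0,0) h=>(2,2) k=>(2,1)
result: [2 2; 2 1]

Answer: [2 2; 2 1]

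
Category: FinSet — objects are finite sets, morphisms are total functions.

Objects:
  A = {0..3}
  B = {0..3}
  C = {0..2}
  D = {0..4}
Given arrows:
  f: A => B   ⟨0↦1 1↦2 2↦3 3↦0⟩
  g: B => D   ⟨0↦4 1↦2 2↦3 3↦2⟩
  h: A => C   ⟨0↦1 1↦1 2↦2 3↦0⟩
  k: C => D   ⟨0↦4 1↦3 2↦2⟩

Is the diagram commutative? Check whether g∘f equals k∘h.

Answer: DOES NOT COMMUTE

Trace:
Along f;g (path 1):
  0 f=>1 g=>2
  1 f=>2 g=>3
  2 f=>3 g=>2
  3 f=>0 g=>4
  result₁ = ⟨0↦2 1↦3 2↦2 3↦4⟩
Along h;k (path 2):
  0 h=>1 k=>3
  1 h=>1 k=>3
  2 h=>2 k=>2
  3 h=>0 k=>4
  result₂ = ⟨0↦3 1↦3 2↦2 3↦4⟩
Equal? distinct morphisms ✗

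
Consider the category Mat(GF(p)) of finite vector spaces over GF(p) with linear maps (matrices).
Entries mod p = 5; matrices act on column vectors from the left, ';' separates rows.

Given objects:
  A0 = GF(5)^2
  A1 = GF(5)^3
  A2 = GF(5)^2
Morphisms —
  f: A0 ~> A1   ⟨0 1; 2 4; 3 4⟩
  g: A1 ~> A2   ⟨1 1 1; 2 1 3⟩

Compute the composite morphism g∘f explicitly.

  e0=[1,0] f~>[0,2,3] g~>[0,1]
  e1=[0,1] f~>[1,4,4] g~>[4,3]
result: ⟨0 4; 1 3⟩

Answer: ⟨0 4; 1 3⟩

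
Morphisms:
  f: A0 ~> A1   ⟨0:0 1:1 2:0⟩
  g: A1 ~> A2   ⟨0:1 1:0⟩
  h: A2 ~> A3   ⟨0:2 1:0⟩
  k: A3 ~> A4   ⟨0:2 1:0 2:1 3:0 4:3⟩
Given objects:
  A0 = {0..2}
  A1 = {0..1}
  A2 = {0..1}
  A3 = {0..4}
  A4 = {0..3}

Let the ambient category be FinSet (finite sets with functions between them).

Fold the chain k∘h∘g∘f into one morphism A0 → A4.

  0 f~>0 g~>1 h~>0 k~>2
  1 f~>1 g~>0 h~>2 k~>1
  2 f~>0 g~>1 h~>0 k~>2
⟦path⟧: ⟨0:2 1:1 2:2⟩

Answer: ⟨0:2 1:1 2:2⟩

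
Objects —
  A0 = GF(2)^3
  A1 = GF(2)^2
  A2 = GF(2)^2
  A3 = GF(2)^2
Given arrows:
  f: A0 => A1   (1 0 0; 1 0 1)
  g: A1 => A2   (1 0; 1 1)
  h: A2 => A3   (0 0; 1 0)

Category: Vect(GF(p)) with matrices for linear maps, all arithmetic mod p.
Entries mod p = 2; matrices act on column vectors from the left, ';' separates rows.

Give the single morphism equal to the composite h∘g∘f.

Answer: (0 0 0; 1 0 0)

Trace:
  e0=⟨1,0,0⟩ f=>⟨1,1⟩ g=>⟨1,0⟩ h=>⟨0,1⟩
  e1=⟨0,1,0⟩ f=>⟨0,0⟩ g=>⟨0,0⟩ h=>⟨0,0⟩
  e2=⟨0,0,1⟩ f=>⟨0,1⟩ g=>⟨0,1⟩ h=>⟨0,0⟩
result: (0 0 0; 1 0 0)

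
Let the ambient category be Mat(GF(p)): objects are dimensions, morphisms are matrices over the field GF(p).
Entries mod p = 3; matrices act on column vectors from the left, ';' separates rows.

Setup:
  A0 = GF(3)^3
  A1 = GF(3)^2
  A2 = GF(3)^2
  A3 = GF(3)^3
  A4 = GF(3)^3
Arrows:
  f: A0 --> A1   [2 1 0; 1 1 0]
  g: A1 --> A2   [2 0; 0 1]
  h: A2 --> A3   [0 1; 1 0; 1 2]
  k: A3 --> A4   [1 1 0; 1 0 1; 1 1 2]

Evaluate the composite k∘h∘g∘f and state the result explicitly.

Answer: [2 0 0; 1 2 0; 2 2 0]

Work:
  e0=[1,0,0] f-->[2,1] g-->[1,1] h-->[1,1,0] k-->[2,1,2]
  e1=[0,1,0] f-->[1,1] g-->[2,1] h-->[1,2,1] k-->[0,2,2]
  e2=[0,0,1] f-->[0,0] g-->[0,0] h-->[0,0,0] k-->[0,0,0]
result: [2 0 0; 1 2 0; 2 2 0]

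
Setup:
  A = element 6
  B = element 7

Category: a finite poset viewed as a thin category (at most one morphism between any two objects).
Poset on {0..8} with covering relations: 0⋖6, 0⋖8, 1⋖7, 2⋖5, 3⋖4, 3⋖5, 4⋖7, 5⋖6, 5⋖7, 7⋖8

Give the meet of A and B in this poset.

Common predecessors of 6,7: {2,3,5}
  2 ≤ 5
  3 ≤ 5
  5 ≤ 5
glb = 5

Answer: A∧B = 5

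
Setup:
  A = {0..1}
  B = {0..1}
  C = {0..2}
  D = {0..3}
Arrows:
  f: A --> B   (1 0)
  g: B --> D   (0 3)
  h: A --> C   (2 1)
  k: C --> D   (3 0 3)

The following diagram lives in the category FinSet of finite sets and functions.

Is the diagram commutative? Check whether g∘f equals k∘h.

1) trace f;g:
  0 f-->1 g-->3
  1 f-->0 g-->0
  result₁ = (3 0)
2) trace h;k:
  0 h-->2 k-->3
  1 h-->1 k-->0
  result₂ = (3 0)
Equal? YES — commutes

Answer: COMMUTES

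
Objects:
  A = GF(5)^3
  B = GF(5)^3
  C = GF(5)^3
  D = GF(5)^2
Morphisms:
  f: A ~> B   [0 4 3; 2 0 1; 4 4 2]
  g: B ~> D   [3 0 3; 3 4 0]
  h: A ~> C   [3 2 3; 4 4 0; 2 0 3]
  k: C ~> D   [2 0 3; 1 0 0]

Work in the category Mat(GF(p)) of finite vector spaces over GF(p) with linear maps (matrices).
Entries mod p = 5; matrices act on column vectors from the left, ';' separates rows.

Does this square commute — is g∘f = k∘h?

Answer: COMMUTES

Work:
Path 1 = f;g:
  e0=(1,0,0) f~>(0,2,4) g~>(2,3)
  e1=(0,1,0) f~>(4,0,4) g~>(4,2)
  e2=(0,0,1) f~>(3,1,2) g~>(0,3)
  composite₁ = [2 4 0; 3 2 3]
Path 2 = h;k:
  e0=(1,0,0) h~>(3,4,2) k~>(2,3)
  e1=(0,1,0) h~>(2,4,0) k~>(4,2)
  e2=(0,0,1) h~>(3,0,3) k~>(0,3)
  composite₂ = [2 4 0; 3 2 3]
Equal? YES — commutes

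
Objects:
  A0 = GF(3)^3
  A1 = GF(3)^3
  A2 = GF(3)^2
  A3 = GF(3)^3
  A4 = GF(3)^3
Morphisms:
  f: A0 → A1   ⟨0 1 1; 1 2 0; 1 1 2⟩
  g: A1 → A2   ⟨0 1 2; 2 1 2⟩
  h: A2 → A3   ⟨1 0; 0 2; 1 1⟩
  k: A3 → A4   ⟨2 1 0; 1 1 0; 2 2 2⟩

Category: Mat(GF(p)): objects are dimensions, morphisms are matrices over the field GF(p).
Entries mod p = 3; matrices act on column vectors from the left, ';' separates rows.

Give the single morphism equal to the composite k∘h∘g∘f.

  e0=(1,0,0) f→(0,1,1) g→(0,0) h→(0,0,0) k→(0,0,0)
  e1=(0,1,0) f→(1,2,1) g→(1,0) h→(1,0,1) k→(2,1,1)
  e2=(0,0,1) f→(1,0,2) g→(1,0) h→(1,0,1) k→(2,1,1)
⟦path⟧: ⟨0 2 2; 0 1 1; 0 1 1⟩

Answer: ⟨0 2 2; 0 1 1; 0 1 1⟩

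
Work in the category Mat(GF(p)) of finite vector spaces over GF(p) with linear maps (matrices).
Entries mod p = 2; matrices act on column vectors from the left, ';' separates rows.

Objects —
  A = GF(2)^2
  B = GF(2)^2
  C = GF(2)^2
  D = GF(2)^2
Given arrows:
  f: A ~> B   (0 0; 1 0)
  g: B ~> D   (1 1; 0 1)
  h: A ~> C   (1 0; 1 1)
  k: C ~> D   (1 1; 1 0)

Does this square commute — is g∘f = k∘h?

Answer: DOES NOT COMMUTE

Trace:
Along f;g (path 1):
  e0=[1,0] f~>[0,1] g~>[1,1]
  e1=[0,1] f~>[0,0] g~>[0,0]
  result₁ = (1 0; 1 0)
Along h;k (path 2):
  e0=[1,0] h~>[1,1] k~>[0,1]
  e1=[0,1] h~>[0,1] k~>[1,0]
  result₂ = (0 1; 1 0)
Equal? distinct morphisms ✗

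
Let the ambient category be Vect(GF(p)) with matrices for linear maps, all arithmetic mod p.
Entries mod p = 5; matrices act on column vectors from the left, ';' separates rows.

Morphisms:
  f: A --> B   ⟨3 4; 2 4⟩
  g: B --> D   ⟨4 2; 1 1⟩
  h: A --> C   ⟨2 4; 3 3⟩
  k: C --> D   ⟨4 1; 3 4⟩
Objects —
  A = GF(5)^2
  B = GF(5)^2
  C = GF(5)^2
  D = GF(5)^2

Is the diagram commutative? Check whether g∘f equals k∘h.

Along f;g (path 1):
  e0=⟨1,0⟩ f-->⟨3,2⟩ g-->⟨1,0⟩
  e1=⟨0,1⟩ f-->⟨4,4⟩ g-->⟨4,3⟩
  composite₁ = ⟨1 4; 0 3⟩
Along h;k (path 2):
  e0=⟨1,0⟩ h-->⟨2,3⟩ k-->⟨1,3⟩
  e1=⟨0,1⟩ h-->⟨4,3⟩ k-->⟨4,4⟩
  composite₂ = ⟨1 4; 3 4⟩
Equal? differ; not commutative

Answer: DOES NOT COMMUTE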